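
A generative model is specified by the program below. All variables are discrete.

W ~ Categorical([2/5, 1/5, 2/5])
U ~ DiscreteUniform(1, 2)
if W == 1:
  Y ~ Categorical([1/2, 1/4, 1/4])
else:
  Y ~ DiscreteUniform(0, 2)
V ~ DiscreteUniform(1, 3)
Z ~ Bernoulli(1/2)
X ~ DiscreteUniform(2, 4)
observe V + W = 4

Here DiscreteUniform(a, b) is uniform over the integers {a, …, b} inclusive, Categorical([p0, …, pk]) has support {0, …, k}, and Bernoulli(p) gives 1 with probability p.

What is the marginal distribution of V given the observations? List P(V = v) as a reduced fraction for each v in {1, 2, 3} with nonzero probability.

P(V=2) = 2/3, P(V=3) = 1/3

Enumerate traces; 72 have nonzero weight after conditioning:
  (W=1, U=1, Y=0, V=3, Z=0, X=2) weight 1/360
  (W=1, U=1, Y=0, V=3, Z=0, X=3) weight 1/360
  (W=1, U=1, Y=0, V=3, Z=0, X=4) weight 1/360
  (W=1, U=1, Y=0, V=3, Z=1, X=2) weight 1/360
  (W=1, U=1, Y=0, V=3, Z=1, X=3) weight 1/360
  (W=1, U=1, Y=0, V=3, Z=1, X=4) weight 1/360
  (W=1, U=1, Y=1, V=3, Z=0, X=2) weight 1/720
  (W=1, U=1, Y=1, V=3, Z=0, X=3) weight 1/720
  (W=2, U=1, Y=0, V=2, Z=0, X=2) weight 1/270
  … 63 more
Group by V:
  weight(V=2) = 2/15
  weight(V=3) = 1/15
Total weight = 2/15 + 1/15 = 1/5
P(V=2 | obs) = 2/15 / 1/5 = 2/3
P(V=3 | obs) = 1/15 / 1/5 = 1/3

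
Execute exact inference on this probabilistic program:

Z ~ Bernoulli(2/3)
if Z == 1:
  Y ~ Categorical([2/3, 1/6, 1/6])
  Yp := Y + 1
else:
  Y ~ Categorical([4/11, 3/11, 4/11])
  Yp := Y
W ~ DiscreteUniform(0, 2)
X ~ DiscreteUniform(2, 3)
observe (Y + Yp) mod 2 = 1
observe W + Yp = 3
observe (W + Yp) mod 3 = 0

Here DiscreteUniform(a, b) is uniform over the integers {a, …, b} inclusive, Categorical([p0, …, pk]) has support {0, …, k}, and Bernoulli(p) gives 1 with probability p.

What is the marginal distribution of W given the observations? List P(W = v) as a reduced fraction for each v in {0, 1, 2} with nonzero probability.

P(W=0) = 1/6, P(W=1) = 1/6, P(W=2) = 2/3

Enumerate traces; 6 have nonzero weight after conditioning:
  (Z=1, Y=0, W=2, X=2) weight 2/27
  (Z=1, Y=0, W=2, X=3) weight 2/27
  (Z=1, Y=1, W=1, X=2) weight 1/54
  (Z=1, Y=1, W=1, X=3) weight 1/54
  (Z=1, Y=2, W=0, X=2) weight 1/54
  (Z=1, Y=2, W=0, X=3) weight 1/54
Group by W:
  weight(W=0) = 1/27
  weight(W=1) = 1/27
  weight(W=2) = 4/27
Total weight = 1/27 + 1/27 + 4/27 = 2/9
P(W=0 | obs) = 1/27 / 2/9 = 1/6
P(W=1 | obs) = 1/27 / 2/9 = 1/6
P(W=2 | obs) = 4/27 / 2/9 = 2/3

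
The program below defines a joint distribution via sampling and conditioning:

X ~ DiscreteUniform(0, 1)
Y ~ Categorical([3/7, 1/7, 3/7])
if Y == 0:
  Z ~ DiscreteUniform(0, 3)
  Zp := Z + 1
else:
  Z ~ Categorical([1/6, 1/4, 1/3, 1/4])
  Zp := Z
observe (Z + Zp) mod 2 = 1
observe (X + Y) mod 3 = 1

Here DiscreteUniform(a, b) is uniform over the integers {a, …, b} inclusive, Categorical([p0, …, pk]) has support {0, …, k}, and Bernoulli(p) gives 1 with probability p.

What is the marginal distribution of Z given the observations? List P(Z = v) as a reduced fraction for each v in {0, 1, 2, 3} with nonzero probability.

P(Z=0) = 1/4, P(Z=1) = 1/4, P(Z=2) = 1/4, P(Z=3) = 1/4

Enumerate traces; 4 have nonzero weight after conditioning:
  (X=1, Y=0, Z=0) weight 3/56
  (X=1, Y=0, Z=1) weight 3/56
  (X=1, Y=0, Z=2) weight 3/56
  (X=1, Y=0, Z=3) weight 3/56
Group by Z:
  weight(Z=0) = 3/56
  weight(Z=1) = 3/56
  weight(Z=2) = 3/56
  weight(Z=3) = 3/56
Total weight = 3/56 + 3/56 + 3/56 + 3/56 = 3/14
P(Z=0 | obs) = 3/56 / 3/14 = 1/4
P(Z=1 | obs) = 3/56 / 3/14 = 1/4
P(Z=2 | obs) = 3/56 / 3/14 = 1/4
P(Z=3 | obs) = 3/56 / 3/14 = 1/4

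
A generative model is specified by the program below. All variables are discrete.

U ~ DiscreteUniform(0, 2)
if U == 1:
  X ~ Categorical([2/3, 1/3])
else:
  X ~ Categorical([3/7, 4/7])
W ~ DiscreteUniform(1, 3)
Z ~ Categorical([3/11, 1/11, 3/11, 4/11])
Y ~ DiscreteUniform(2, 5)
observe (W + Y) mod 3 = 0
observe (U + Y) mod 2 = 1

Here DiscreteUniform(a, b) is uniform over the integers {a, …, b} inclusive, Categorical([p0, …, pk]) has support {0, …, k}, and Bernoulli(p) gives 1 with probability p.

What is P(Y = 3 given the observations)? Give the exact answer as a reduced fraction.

P(Y = 3 | obs) = 1/3

Enumerate traces; 48 have nonzero weight after conditioning:
  (U=0, X=0, W=1, Z=0, Y=5) weight 1/308
  (U=0, X=0, W=1, Z=1, Y=5) weight 1/924
  (U=0, X=0, W=1, Z=2, Y=5) weight 1/308
  (U=0, X=0, W=1, Z=3, Y=5) weight 1/231
  (U=0, X=0, W=3, Z=0, Y=3) weight 1/308
  (U=0, X=0, W=3, Z=1, Y=3) weight 1/924
  (U=0, X=0, W=3, Z=2, Y=3) weight 1/308
  (U=0, X=0, W=3, Z=3, Y=3) weight 1/231
  (U=1, X=0, W=1, Z=0, Y=2) weight 1/198
  (U=1, X=0, W=2, Z=0, Y=4) weight 1/198
  … 38 more
Group by Y:
  weight(Y=2) = 1/36
  weight(Y=3) = 1/18
  weight(Y=4) = 1/36
  weight(Y=5) = 1/18
Total weight = 1/36 + 1/18 + 1/36 + 1/18 = 1/6
P(Y=2 | obs) = 1/36 / 1/6 = 1/6
P(Y=3 | obs) = 1/18 / 1/6 = 1/3
P(Y=4 | obs) = 1/36 / 1/6 = 1/6
P(Y=5 | obs) = 1/18 / 1/6 = 1/3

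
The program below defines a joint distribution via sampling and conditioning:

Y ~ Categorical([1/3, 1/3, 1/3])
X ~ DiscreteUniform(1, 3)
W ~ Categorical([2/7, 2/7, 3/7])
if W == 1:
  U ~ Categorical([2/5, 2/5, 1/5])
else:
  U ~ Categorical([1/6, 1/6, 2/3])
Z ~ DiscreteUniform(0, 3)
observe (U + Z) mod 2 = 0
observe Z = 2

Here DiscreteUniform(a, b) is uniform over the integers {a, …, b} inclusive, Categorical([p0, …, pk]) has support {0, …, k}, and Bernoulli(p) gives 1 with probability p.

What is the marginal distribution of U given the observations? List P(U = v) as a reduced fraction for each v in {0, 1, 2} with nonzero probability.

Enumerate traces; 54 have nonzero weight after conditioning:
  (Y=0, X=1, W=0, U=0, Z=2) weight 1/756
  (Y=0, X=1, W=0, U=2, Z=2) weight 1/189
  (Y=0, X=1, W=1, U=0, Z=2) weight 1/315
  (Y=0, X=1, W=1, U=2, Z=2) weight 1/630
  (Y=0, X=1, W=2, U=0, Z=2) weight 1/504
  (Y=0, X=1, W=2, U=2, Z=2) weight 1/126
  (Y=0, X=2, W=0, U=0, Z=2) weight 1/756
  (Y=0, X=2, W=0, U=2, Z=2) weight 1/189
  … 46 more
Group by U:
  weight(U=0) = 7/120
  weight(U=2) = 2/15
Total weight = 7/120 + 2/15 = 23/120
P(U=0 | obs) = 7/120 / 23/120 = 7/23
P(U=2 | obs) = 2/15 / 23/120 = 16/23

P(U=0) = 7/23, P(U=2) = 16/23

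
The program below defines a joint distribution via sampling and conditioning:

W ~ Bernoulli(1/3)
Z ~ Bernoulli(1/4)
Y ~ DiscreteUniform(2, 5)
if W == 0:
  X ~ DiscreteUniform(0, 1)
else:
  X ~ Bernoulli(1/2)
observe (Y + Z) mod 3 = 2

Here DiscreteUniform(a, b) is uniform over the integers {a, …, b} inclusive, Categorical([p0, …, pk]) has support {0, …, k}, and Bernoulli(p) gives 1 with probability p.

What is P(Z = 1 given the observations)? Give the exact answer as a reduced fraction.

Enumerate traces; 12 have nonzero weight after conditioning:
  (W=0, Z=0, Y=2, X=0) weight 1/16
  (W=0, Z=0, Y=2, X=1) weight 1/16
  (W=0, Z=0, Y=5, X=0) weight 1/16
  (W=0, Z=0, Y=5, X=1) weight 1/16
  (W=0, Z=1, Y=4, X=0) weight 1/48
  (W=0, Z=1, Y=4, X=1) weight 1/48
  (W=1, Z=0, Y=2, X=0) weight 1/32
  (W=1, Z=0, Y=2, X=1) weight 1/32
  … 4 more
Group by Z:
  weight(Z=0) = 3/8
  weight(Z=1) = 1/16
Total weight = 3/8 + 1/16 = 7/16
P(Z=0 | obs) = 3/8 / 7/16 = 6/7
P(Z=1 | obs) = 1/16 / 7/16 = 1/7

P(Z = 1 | obs) = 1/7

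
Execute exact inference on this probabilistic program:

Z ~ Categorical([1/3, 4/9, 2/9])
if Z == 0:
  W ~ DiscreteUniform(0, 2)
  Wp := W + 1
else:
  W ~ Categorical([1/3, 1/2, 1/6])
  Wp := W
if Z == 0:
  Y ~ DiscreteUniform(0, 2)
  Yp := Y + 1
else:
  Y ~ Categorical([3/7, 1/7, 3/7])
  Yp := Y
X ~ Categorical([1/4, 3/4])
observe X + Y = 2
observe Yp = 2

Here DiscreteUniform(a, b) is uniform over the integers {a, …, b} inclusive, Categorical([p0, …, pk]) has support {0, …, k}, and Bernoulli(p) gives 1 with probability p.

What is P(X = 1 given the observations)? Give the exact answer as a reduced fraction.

P(X = 1 | obs) = 7/13

Enumerate traces; 9 have nonzero weight after conditioning:
  (Z=0, W=0, Y=1, X=1) weight 1/36
  (Z=0, W=1, Y=1, X=1) weight 1/36
  (Z=0, W=2, Y=1, X=1) weight 1/36
  (Z=1, W=0, Y=2, X=0) weight 1/63
  (Z=1, W=1, Y=2, X=0) weight 1/42
  (Z=1, W=2, Y=2, X=0) weight 1/126
  (Z=2, W=0, Y=2, X=0) weight 1/126
  (Z=2, W=1, Y=2, X=0) weight 1/84
  … 1 more
Group by X:
  weight(X=0) = 1/14
  weight(X=1) = 1/12
Total weight = 1/14 + 1/12 = 13/84
P(X=0 | obs) = 1/14 / 13/84 = 6/13
P(X=1 | obs) = 1/12 / 13/84 = 7/13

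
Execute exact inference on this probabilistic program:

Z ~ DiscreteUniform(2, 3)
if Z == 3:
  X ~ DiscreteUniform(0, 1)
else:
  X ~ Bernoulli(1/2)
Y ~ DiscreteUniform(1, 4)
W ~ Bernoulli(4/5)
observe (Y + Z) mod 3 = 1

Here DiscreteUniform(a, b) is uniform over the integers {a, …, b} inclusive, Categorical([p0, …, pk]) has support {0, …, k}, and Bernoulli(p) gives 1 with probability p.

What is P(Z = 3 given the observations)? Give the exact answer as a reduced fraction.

Enumerate traces; 12 have nonzero weight after conditioning:
  (Z=2, X=0, Y=2, W=0) weight 1/80
  (Z=2, X=0, Y=2, W=1) weight 1/20
  (Z=2, X=1, Y=2, W=0) weight 1/80
  (Z=2, X=1, Y=2, W=1) weight 1/20
  (Z=3, X=0, Y=1, W=0) weight 1/80
  (Z=3, X=0, Y=1, W=1) weight 1/20
  (Z=3, X=0, Y=4, W=0) weight 1/80
  (Z=3, X=0, Y=4, W=1) weight 1/20
  … 4 more
Group by Z:
  weight(Z=2) = 1/8
  weight(Z=3) = 1/4
Total weight = 1/8 + 1/4 = 3/8
P(Z=2 | obs) = 1/8 / 3/8 = 1/3
P(Z=3 | obs) = 1/4 / 3/8 = 2/3

P(Z = 3 | obs) = 2/3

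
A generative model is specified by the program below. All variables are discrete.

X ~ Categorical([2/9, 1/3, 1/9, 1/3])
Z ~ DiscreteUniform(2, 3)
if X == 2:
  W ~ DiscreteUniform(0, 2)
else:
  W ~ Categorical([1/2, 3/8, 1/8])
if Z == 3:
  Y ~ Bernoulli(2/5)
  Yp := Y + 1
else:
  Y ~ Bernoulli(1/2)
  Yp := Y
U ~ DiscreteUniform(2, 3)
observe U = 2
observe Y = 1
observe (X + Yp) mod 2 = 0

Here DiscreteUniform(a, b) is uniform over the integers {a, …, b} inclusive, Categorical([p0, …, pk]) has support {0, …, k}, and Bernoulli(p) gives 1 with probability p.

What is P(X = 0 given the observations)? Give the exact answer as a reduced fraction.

P(X = 0 | obs) = 4/21

Enumerate traces; 12 have nonzero weight after conditioning:
  (X=0, Z=3, W=0, Y=1, U=2) weight 1/90
  (X=0, Z=3, W=1, Y=1, U=2) weight 1/120
  (X=0, Z=3, W=2, Y=1, U=2) weight 1/360
  (X=1, Z=2, W=0, Y=1, U=2) weight 1/48
  (X=1, Z=2, W=1, Y=1, U=2) weight 1/64
  (X=1, Z=2, W=2, Y=1, U=2) weight 1/192
  (X=2, Z=3, W=0, Y=1, U=2) weight 1/270
  (X=2, Z=3, W=1, Y=1, U=2) weight 1/270
  (X=3, Z=2, W=0, Y=1, U=2) weight 1/48
  … 3 more
Group by X:
  weight(X=0) = 1/45
  weight(X=1) = 1/24
  weight(X=2) = 1/90
  weight(X=3) = 1/24
Total weight = 1/45 + 1/24 + 1/90 + 1/24 = 7/60
P(X=0 | obs) = 1/45 / 7/60 = 4/21
P(X=1 | obs) = 1/24 / 7/60 = 5/14
P(X=2 | obs) = 1/90 / 7/60 = 2/21
P(X=3 | obs) = 1/24 / 7/60 = 5/14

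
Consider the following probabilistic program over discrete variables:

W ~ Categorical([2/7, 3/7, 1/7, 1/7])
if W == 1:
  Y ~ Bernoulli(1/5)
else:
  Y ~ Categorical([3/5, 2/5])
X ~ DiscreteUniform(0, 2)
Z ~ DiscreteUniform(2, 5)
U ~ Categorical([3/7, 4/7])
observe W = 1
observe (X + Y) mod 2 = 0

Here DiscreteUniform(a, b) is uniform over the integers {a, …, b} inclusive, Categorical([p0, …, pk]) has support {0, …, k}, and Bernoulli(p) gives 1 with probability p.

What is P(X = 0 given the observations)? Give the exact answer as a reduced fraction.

Enumerate traces; 24 have nonzero weight after conditioning:
  (W=1, Y=0, X=0, Z=2, U=0) weight 3/245
  (W=1, Y=0, X=0, Z=2, U=1) weight 4/245
  (W=1, Y=0, X=0, Z=3, U=0) weight 3/245
  (W=1, Y=0, X=0, Z=3, U=1) weight 4/245
  (W=1, Y=0, X=0, Z=4, U=0) weight 3/245
  (W=1, Y=0, X=0, Z=4, U=1) weight 4/245
  (W=1, Y=0, X=0, Z=5, U=0) weight 3/245
  (W=1, Y=0, X=0, Z=5, U=1) weight 4/245
  (W=1, Y=0, X=2, Z=2, U=0) weight 3/245
  (W=1, Y=1, X=1, Z=2, U=0) weight 3/980
  … 14 more
Group by X:
  weight(X=0) = 4/35
  weight(X=1) = 1/35
  weight(X=2) = 4/35
Total weight = 4/35 + 1/35 + 4/35 = 9/35
P(X=0 | obs) = 4/35 / 9/35 = 4/9
P(X=1 | obs) = 1/35 / 9/35 = 1/9
P(X=2 | obs) = 4/35 / 9/35 = 4/9

P(X = 0 | obs) = 4/9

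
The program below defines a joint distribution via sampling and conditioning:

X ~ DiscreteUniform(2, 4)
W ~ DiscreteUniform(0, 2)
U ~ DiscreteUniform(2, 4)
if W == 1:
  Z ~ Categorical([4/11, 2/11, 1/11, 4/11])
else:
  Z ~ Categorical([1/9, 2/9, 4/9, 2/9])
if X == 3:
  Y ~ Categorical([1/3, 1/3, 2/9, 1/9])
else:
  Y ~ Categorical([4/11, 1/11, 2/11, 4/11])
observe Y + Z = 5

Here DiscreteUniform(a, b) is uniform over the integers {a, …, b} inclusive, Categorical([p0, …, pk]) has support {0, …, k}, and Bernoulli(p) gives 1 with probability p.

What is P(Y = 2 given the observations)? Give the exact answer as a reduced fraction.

P(Y = 2 | obs) = 4640/12691

Enumerate traces; 54 have nonzero weight after conditioning:
  (X=2, W=0, U=2, Z=2, Y=3) weight 16/2673
  (X=2, W=0, U=2, Z=3, Y=2) weight 4/2673
  (X=2, W=0, U=3, Z=2, Y=3) weight 16/2673
  (X=2, W=0, U=3, Z=3, Y=2) weight 4/2673
  (X=2, W=0, U=4, Z=2, Y=3) weight 16/2673
  (X=2, W=0, U=4, Z=3, Y=2) weight 4/2673
  (X=2, W=1, U=2, Z=2, Y=3) weight 4/3267
  (X=2, W=1, U=2, Z=3, Y=2) weight 8/3267
  … 46 more
Group by Y:
  weight(Y=2) = 4640/88209
  weight(Y=3) = 8051/88209
Total weight = 4640/88209 + 8051/88209 = 12691/88209
P(Y=2 | obs) = 4640/88209 / 12691/88209 = 4640/12691
P(Y=3 | obs) = 8051/88209 / 12691/88209 = 8051/12691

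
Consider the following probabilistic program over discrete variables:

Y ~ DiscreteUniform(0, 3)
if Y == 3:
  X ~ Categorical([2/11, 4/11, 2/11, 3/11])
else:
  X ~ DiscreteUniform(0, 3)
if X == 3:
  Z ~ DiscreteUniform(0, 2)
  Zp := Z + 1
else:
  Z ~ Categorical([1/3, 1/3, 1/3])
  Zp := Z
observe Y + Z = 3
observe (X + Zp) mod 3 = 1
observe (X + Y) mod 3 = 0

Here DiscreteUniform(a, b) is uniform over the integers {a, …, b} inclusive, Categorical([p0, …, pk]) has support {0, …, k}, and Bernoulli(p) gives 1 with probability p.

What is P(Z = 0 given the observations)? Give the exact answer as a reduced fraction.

Enumerate traces; 2 have nonzero weight after conditioning:
  (Y=1, X=2, Z=2) weight 1/48
  (Y=3, X=3, Z=0) weight 1/44
Group by Z:
  weight(Z=0) = 1/44
  weight(Z=2) = 1/48
Total weight = 1/44 + 1/48 = 23/528
P(Z=0 | obs) = 1/44 / 23/528 = 12/23
P(Z=2 | obs) = 1/48 / 23/528 = 11/23

P(Z = 0 | obs) = 12/23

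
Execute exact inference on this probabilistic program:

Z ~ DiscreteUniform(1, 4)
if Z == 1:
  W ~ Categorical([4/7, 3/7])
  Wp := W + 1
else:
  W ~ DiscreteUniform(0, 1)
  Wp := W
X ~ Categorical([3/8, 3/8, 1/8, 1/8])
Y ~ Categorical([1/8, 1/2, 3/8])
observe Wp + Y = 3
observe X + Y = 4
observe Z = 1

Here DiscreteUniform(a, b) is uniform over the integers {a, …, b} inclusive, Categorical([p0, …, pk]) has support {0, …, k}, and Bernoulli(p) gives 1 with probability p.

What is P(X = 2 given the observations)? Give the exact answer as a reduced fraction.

Enumerate traces; 2 have nonzero weight after conditioning:
  (Z=1, W=0, X=2, Y=2) weight 3/448
  (Z=1, W=1, X=3, Y=1) weight 3/448
Group by X:
  weight(X=2) = 3/448
  weight(X=3) = 3/448
Total weight = 3/448 + 3/448 = 3/224
P(X=2 | obs) = 3/448 / 3/224 = 1/2
P(X=3 | obs) = 3/448 / 3/224 = 1/2

P(X = 2 | obs) = 1/2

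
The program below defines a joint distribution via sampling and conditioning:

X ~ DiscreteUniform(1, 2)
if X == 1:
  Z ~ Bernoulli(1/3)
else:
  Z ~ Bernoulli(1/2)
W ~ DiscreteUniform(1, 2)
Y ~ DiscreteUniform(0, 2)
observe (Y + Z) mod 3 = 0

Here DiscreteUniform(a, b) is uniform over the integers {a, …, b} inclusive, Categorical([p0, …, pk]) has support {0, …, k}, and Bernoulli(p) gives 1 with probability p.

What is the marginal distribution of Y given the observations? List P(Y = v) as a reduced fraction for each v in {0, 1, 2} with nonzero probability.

Enumerate traces; 8 have nonzero weight after conditioning:
  (X=1, Z=0, W=1, Y=0) weight 1/18
  (X=1, Z=0, W=2, Y=0) weight 1/18
  (X=1, Z=1, W=1, Y=2) weight 1/36
  (X=1, Z=1, W=2, Y=2) weight 1/36
  (X=2, Z=0, W=1, Y=0) weight 1/24
  (X=2, Z=0, W=2, Y=0) weight 1/24
  (X=2, Z=1, W=1, Y=2) weight 1/24
  (X=2, Z=1, W=2, Y=2) weight 1/24
Group by Y:
  weight(Y=0) = 7/36
  weight(Y=2) = 5/36
Total weight = 7/36 + 5/36 = 1/3
P(Y=0 | obs) = 7/36 / 1/3 = 7/12
P(Y=2 | obs) = 5/36 / 1/3 = 5/12

P(Y=0) = 7/12, P(Y=2) = 5/12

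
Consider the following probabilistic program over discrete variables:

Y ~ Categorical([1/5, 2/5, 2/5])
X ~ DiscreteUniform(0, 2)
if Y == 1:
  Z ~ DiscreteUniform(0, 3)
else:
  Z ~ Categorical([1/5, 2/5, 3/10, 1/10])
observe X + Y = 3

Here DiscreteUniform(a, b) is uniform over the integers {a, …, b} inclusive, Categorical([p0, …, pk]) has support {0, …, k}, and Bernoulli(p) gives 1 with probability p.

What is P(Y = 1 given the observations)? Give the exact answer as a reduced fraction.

Enumerate traces; 8 have nonzero weight after conditioning:
  (Y=1, X=2, Z=0) weight 1/30
  (Y=1, X=2, Z=1) weight 1/30
  (Y=1, X=2, Z=2) weight 1/30
  (Y=1, X=2, Z=3) weight 1/30
  (Y=2, X=1, Z=0) weight 2/75
  (Y=2, X=1, Z=1) weight 4/75
  (Y=2, X=1, Z=2) weight 1/25
  (Y=2, X=1, Z=3) weight 1/75
Group by Y:
  weight(Y=1) = 2/15
  weight(Y=2) = 2/15
Total weight = 2/15 + 2/15 = 4/15
P(Y=1 | obs) = 2/15 / 4/15 = 1/2
P(Y=2 | obs) = 2/15 / 4/15 = 1/2

P(Y = 1 | obs) = 1/2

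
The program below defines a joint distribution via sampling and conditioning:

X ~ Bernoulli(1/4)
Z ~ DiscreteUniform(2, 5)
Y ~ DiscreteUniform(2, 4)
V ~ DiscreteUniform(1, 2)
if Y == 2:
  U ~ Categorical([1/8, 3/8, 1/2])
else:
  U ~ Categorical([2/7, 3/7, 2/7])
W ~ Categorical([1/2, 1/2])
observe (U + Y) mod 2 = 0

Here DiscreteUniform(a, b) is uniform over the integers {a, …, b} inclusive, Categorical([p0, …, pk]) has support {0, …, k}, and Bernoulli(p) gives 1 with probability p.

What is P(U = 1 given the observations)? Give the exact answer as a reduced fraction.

P(U = 1 | obs) = 24/91

Enumerate traces; 160 have nonzero weight after conditioning:
  (X=0, Z=2, Y=2, V=1, U=0, W=0) weight 1/512
  (X=0, Z=2, Y=2, V=1, U=0, W=1) weight 1/512
  (X=0, Z=2, Y=2, V=1, U=2, W=0) weight 1/128
  (X=0, Z=2, Y=2, V=1, U=2, W=1) weight 1/128
  (X=0, Z=2, Y=2, V=2, U=0, W=0) weight 1/512
  (X=0, Z=2, Y=2, V=2, U=0, W=1) weight 1/512
  (X=0, Z=2, Y=2, V=2, U=2, W=0) weight 1/128
  (X=0, Z=2, Y=2, V=2, U=2, W=1) weight 1/128
  (X=0, Z=2, Y=3, V=1, U=1, W=0) weight 3/448
  … 151 more
Group by U:
  weight(U=0) = 23/168
  weight(U=1) = 1/7
  weight(U=2) = 11/42
Total weight = 23/168 + 1/7 + 11/42 = 13/24
P(U=0 | obs) = 23/168 / 13/24 = 23/91
P(U=1 | obs) = 1/7 / 13/24 = 24/91
P(U=2 | obs) = 11/42 / 13/24 = 44/91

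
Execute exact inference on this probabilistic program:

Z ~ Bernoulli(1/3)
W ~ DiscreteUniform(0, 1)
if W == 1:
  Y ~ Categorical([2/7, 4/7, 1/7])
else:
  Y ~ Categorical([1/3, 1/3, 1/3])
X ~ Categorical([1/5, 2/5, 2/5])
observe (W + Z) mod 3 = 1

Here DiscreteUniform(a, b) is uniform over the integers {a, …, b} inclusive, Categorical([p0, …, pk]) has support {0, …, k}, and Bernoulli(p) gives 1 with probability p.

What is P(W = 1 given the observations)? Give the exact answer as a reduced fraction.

P(W = 1 | obs) = 2/3

Enumerate traces; 18 have nonzero weight after conditioning:
  (Z=0, W=1, Y=0, X=0) weight 2/105
  (Z=0, W=1, Y=0, X=1) weight 4/105
  (Z=0, W=1, Y=0, X=2) weight 4/105
  (Z=0, W=1, Y=1, X=0) weight 4/105
  (Z=0, W=1, Y=1, X=1) weight 8/105
  (Z=0, W=1, Y=1, X=2) weight 8/105
  (Z=0, W=1, Y=2, X=0) weight 1/105
  (Z=0, W=1, Y=2, X=1) weight 2/105
  (Z=1, W=0, Y=0, X=0) weight 1/90
  … 9 more
Group by W:
  weight(W=0) = 1/6
  weight(W=1) = 1/3
Total weight = 1/6 + 1/3 = 1/2
P(W=0 | obs) = 1/6 / 1/2 = 1/3
P(W=1 | obs) = 1/3 / 1/2 = 2/3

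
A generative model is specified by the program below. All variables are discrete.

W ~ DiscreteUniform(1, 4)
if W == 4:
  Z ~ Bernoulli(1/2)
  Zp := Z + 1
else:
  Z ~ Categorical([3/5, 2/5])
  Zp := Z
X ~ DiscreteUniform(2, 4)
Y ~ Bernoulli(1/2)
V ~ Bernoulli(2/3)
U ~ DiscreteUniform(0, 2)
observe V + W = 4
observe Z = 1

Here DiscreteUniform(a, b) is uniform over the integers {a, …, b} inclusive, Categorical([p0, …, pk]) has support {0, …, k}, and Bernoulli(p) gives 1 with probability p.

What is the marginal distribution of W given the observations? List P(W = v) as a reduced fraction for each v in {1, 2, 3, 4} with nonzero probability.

P(W=3) = 8/13, P(W=4) = 5/13

Enumerate traces; 36 have nonzero weight after conditioning:
  (W=3, Z=1, X=2, Y=0, V=1, U=0) weight 1/270
  (W=3, Z=1, X=2, Y=0, V=1, U=1) weight 1/270
  (W=3, Z=1, X=2, Y=0, V=1, U=2) weight 1/270
  (W=3, Z=1, X=2, Y=1, V=1, U=0) weight 1/270
  (W=3, Z=1, X=2, Y=1, V=1, U=1) weight 1/270
  (W=3, Z=1, X=2, Y=1, V=1, U=2) weight 1/270
  (W=3, Z=1, X=3, Y=0, V=1, U=0) weight 1/270
  (W=3, Z=1, X=3, Y=0, V=1, U=1) weight 1/270
  (W=4, Z=1, X=2, Y=0, V=0, U=0) weight 1/432
  … 27 more
Group by W:
  weight(W=3) = 1/15
  weight(W=4) = 1/24
Total weight = 1/15 + 1/24 = 13/120
P(W=3 | obs) = 1/15 / 13/120 = 8/13
P(W=4 | obs) = 1/24 / 13/120 = 5/13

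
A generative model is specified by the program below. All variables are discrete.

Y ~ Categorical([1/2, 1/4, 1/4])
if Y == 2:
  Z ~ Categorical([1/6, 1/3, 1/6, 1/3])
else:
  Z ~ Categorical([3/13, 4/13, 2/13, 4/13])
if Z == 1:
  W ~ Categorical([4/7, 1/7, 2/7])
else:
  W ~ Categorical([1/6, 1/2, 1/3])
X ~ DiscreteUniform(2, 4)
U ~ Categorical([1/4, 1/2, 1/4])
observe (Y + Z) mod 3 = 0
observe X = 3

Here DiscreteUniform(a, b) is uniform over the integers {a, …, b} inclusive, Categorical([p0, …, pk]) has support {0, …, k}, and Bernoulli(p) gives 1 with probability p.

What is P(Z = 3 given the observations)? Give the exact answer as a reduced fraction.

P(Z = 3 | obs) = 24/61

Enumerate traces; 36 have nonzero weight after conditioning:
  (Y=0, Z=0, W=0, X=3, U=0) weight 1/624
  (Y=0, Z=0, W=0, X=3, U=1) weight 1/312
  (Y=0, Z=0, W=0, X=3, U=2) weight 1/624
  (Y=0, Z=0, W=1, X=3, U=0) weight 1/208
  (Y=0, Z=0, W=1, X=3, U=1) weight 1/104
  (Y=0, Z=0, W=1, X=3, U=2) weight 1/208
  (Y=0, Z=0, W=2, X=3, U=0) weight 1/312
  (Y=0, Z=0, W=2, X=3, U=1) weight 1/156
  (Y=0, Z=3, W=0, X=3, U=0) weight 1/468
  (Y=1, Z=2, W=0, X=3, U=0) weight 1/1872
  … 26 more
Group by Z:
  weight(Z=0) = 1/26
  weight(Z=1) = 1/36
  weight(Z=2) = 1/78
  weight(Z=3) = 2/39
Total weight = 1/26 + 1/36 + 1/78 + 2/39 = 61/468
P(Z=0 | obs) = 1/26 / 61/468 = 18/61
P(Z=1 | obs) = 1/36 / 61/468 = 13/61
P(Z=2 | obs) = 1/78 / 61/468 = 6/61
P(Z=3 | obs) = 2/39 / 61/468 = 24/61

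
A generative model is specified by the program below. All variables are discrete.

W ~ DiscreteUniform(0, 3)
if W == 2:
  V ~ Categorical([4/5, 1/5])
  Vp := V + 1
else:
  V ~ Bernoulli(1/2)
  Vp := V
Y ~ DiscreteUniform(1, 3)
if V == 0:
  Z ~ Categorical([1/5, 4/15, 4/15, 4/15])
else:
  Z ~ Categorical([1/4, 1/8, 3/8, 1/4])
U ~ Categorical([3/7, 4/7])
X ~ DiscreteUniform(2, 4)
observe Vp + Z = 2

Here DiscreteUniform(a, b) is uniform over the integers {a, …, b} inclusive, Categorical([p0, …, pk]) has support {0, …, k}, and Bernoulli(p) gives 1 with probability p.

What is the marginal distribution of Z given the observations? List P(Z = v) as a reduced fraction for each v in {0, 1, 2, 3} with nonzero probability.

P(Z=0) = 60/1021, P(Z=1) = 481/1021, P(Z=2) = 480/1021

Enumerate traces; 144 have nonzero weight after conditioning:
  (W=0, V=0, Y=1, Z=2, U=0, X=2) weight 1/630
  (W=0, V=0, Y=1, Z=2, U=0, X=3) weight 1/630
  (W=0, V=0, Y=1, Z=2, U=0, X=4) weight 1/630
  (W=0, V=0, Y=1, Z=2, U=1, X=2) weight 2/945
  (W=0, V=0, Y=1, Z=2, U=1, X=3) weight 2/945
  (W=0, V=0, Y=1, Z=2, U=1, X=4) weight 2/945
  (W=0, V=0, Y=2, Z=2, U=0, X=2) weight 1/630
  (W=0, V=0, Y=2, Z=2, U=0, X=3) weight 1/630
  (W=0, V=1, Y=1, Z=1, U=0, X=2) weight 1/1344
  (W=2, V=1, Y=1, Z=0, U=0, X=2) weight 1/1680
  … 134 more
Group by Z:
  weight(Z=0) = 1/80
  weight(Z=1) = 481/4800
  weight(Z=2) = 1/10
Total weight = 1/80 + 481/4800 + 1/10 = 1021/4800
P(Z=0 | obs) = 1/80 / 1021/4800 = 60/1021
P(Z=1 | obs) = 481/4800 / 1021/4800 = 481/1021
P(Z=2 | obs) = 1/10 / 1021/4800 = 480/1021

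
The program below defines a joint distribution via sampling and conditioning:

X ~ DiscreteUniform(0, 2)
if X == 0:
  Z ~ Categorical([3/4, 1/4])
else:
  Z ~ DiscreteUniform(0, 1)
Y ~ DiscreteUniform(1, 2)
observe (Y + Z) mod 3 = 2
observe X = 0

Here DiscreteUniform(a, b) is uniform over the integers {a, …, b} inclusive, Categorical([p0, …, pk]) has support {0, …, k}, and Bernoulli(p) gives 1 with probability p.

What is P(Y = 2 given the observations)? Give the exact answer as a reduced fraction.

Enumerate traces; 2 have nonzero weight after conditioning:
  (X=0, Z=0, Y=2) weight 1/8
  (X=0, Z=1, Y=1) weight 1/24
Group by Y:
  weight(Y=1) = 1/24
  weight(Y=2) = 1/8
Total weight = 1/24 + 1/8 = 1/6
P(Y=1 | obs) = 1/24 / 1/6 = 1/4
P(Y=2 | obs) = 1/8 / 1/6 = 3/4

P(Y = 2 | obs) = 3/4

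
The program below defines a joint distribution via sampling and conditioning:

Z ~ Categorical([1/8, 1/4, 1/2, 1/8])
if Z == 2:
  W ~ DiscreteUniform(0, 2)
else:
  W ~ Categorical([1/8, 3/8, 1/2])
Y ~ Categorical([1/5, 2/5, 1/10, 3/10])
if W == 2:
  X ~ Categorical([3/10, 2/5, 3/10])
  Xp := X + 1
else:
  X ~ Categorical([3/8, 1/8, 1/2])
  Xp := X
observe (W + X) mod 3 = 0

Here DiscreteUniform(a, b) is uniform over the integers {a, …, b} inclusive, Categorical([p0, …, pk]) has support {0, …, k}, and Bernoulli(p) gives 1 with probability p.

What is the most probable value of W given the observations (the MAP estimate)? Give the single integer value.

Enumerate traces; 48 have nonzero weight after conditioning:
  (Z=0, W=0, Y=0, X=0) weight 3/2560
  (Z=0, W=0, Y=1, X=0) weight 3/1280
  (Z=0, W=0, Y=2, X=0) weight 3/5120
  (Z=0, W=0, Y=3, X=0) weight 9/5120
  (Z=0, W=1, Y=0, X=2) weight 3/640
  (Z=0, W=1, Y=1, X=2) weight 3/320
  (Z=0, W=1, Y=2, X=2) weight 3/1280
  (Z=0, W=1, Y=3, X=2) weight 9/1280
  (Z=0, W=2, Y=0, X=1) weight 1/200
  … 39 more
Group by W:
  weight(W=0) = 11/128
  weight(W=1) = 17/96
  weight(W=2) = 1/6
Total weight = 11/128 + 17/96 + 1/6 = 55/128
P(W=0 | obs) = 11/128 / 55/128 = 1/5
P(W=1 | obs) = 17/96 / 55/128 = 68/165
P(W=2 | obs) = 1/6 / 55/128 = 64/165
argmax = 1

argmax_v P(W = v | obs) = 1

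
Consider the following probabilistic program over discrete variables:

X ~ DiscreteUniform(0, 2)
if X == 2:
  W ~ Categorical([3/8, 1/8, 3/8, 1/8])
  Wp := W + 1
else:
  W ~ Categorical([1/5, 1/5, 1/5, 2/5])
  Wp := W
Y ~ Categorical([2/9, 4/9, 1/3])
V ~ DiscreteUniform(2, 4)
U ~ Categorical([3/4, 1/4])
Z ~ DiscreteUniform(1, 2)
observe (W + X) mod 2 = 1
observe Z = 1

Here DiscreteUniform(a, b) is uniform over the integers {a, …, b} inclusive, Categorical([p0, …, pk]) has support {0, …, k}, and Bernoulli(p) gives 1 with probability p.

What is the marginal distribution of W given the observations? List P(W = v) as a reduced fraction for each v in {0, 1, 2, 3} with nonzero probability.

P(W=0) = 4/25, P(W=1) = 13/50, P(W=2) = 4/25, P(W=3) = 21/50

Enumerate traces; 108 have nonzero weight after conditioning:
  (X=0, W=1, Y=0, V=2, U=0, Z=1) weight 1/540
  (X=0, W=1, Y=0, V=2, U=1, Z=1) weight 1/1620
  (X=0, W=1, Y=0, V=3, U=0, Z=1) weight 1/540
  (X=0, W=1, Y=0, V=3, U=1, Z=1) weight 1/1620
  (X=0, W=1, Y=0, V=4, U=0, Z=1) weight 1/540
  (X=0, W=1, Y=0, V=4, U=1, Z=1) weight 1/1620
  (X=0, W=1, Y=1, V=2, U=0, Z=1) weight 1/270
  (X=0, W=1, Y=1, V=2, U=1, Z=1) weight 1/810
  (X=0, W=3, Y=0, V=2, U=0, Z=1) weight 1/270
  (X=1, W=0, Y=0, V=2, U=0, Z=1) weight 1/540
  … 98 more
Group by W:
  weight(W=0) = 1/30
  weight(W=1) = 13/240
  weight(W=2) = 1/30
  weight(W=3) = 7/80
Total weight = 1/30 + 13/240 + 1/30 + 7/80 = 5/24
P(W=0 | obs) = 1/30 / 5/24 = 4/25
P(W=1 | obs) = 13/240 / 5/24 = 13/50
P(W=2 | obs) = 1/30 / 5/24 = 4/25
P(W=3 | obs) = 7/80 / 5/24 = 21/50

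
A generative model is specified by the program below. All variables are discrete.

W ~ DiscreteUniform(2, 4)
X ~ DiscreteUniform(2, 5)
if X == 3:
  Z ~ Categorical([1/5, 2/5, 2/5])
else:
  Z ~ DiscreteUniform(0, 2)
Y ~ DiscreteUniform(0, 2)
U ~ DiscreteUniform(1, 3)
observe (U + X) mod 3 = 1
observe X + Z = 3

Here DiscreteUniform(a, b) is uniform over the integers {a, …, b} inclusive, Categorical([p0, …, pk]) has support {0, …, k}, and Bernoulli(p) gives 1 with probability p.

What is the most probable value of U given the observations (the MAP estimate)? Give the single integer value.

Enumerate traces; 18 have nonzero weight after conditioning:
  (W=2, X=2, Z=1, Y=0, U=2) weight 1/324
  (W=2, X=2, Z=1, Y=1, U=2) weight 1/324
  (W=2, X=2, Z=1, Y=2, U=2) weight 1/324
  (W=2, X=3, Z=0, Y=0, U=1) weight 1/540
  (W=2, X=3, Z=0, Y=1, U=1) weight 1/540
  (W=2, X=3, Z=0, Y=2, U=1) weight 1/540
  (W=3, X=2, Z=1, Y=0, U=2) weight 1/324
  (W=3, X=2, Z=1, Y=1, U=2) weight 1/324
  … 10 more
Group by U:
  weight(U=1) = 1/60
  weight(U=2) = 1/36
Total weight = 1/60 + 1/36 = 2/45
P(U=1 | obs) = 1/60 / 2/45 = 3/8
P(U=2 | obs) = 1/36 / 2/45 = 5/8
argmax = 2

argmax_v P(U = v | obs) = 2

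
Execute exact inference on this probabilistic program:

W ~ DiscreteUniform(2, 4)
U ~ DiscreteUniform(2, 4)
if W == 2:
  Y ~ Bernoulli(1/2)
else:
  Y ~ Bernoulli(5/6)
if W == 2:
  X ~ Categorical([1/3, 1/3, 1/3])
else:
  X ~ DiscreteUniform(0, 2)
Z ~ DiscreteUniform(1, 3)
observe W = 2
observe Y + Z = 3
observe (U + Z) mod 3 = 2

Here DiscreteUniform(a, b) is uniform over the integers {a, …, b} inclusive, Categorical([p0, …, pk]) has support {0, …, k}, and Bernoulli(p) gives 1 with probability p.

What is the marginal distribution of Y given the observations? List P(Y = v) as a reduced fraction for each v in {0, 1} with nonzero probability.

Enumerate traces; 6 have nonzero weight after conditioning:
  (W=2, U=2, Y=0, X=0, Z=3) weight 1/162
  (W=2, U=2, Y=0, X=1, Z=3) weight 1/162
  (W=2, U=2, Y=0, X=2, Z=3) weight 1/162
  (W=2, U=3, Y=1, X=0, Z=2) weight 1/162
  (W=2, U=3, Y=1, X=1, Z=2) weight 1/162
  (W=2, U=3, Y=1, X=2, Z=2) weight 1/162
Group by Y:
  weight(Y=0) = 1/54
  weight(Y=1) = 1/54
Total weight = 1/54 + 1/54 = 1/27
P(Y=0 | obs) = 1/54 / 1/27 = 1/2
P(Y=1 | obs) = 1/54 / 1/27 = 1/2

P(Y=0) = 1/2, P(Y=1) = 1/2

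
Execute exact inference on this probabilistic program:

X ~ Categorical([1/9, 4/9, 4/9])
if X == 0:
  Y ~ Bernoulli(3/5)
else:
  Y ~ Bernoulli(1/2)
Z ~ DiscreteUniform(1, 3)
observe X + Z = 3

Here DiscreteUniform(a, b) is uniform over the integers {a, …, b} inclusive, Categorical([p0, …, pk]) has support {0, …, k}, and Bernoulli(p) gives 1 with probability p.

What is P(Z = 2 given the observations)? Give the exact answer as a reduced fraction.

Enumerate traces; 6 have nonzero weight after conditioning:
  (X=0, Y=0, Z=3) weight 2/135
  (X=0, Y=1, Z=3) weight 1/45
  (X=1, Y=0, Z=2) weight 2/27
  (X=1, Y=1, Z=2) weight 2/27
  (X=2, Y=0, Z=1) weight 2/27
  (X=2, Y=1, Z=1) weight 2/27
Group by Z:
  weight(Z=1) = 4/27
  weight(Z=2) = 4/27
  weight(Z=3) = 1/27
Total weight = 4/27 + 4/27 + 1/27 = 1/3
P(Z=1 | obs) = 4/27 / 1/3 = 4/9
P(Z=2 | obs) = 4/27 / 1/3 = 4/9
P(Z=3 | obs) = 1/27 / 1/3 = 1/9

P(Z = 2 | obs) = 4/9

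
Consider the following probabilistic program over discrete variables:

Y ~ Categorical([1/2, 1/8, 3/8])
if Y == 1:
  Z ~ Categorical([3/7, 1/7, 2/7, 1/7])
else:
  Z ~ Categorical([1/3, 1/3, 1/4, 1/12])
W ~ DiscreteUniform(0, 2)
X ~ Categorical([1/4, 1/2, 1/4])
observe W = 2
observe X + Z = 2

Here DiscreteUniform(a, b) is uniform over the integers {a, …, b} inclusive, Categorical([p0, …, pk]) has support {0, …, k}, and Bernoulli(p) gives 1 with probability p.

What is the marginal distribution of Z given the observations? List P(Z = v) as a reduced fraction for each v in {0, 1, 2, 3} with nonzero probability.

Enumerate traces; 9 have nonzero weight after conditioning:
  (Y=0, Z=0, W=2, X=2) weight 1/72
  (Y=0, Z=1, W=2, X=1) weight 1/36
  (Y=0, Z=2, W=2, X=0) weight 1/96
  (Y=1, Z=0, W=2, X=2) weight 1/224
  (Y=1, Z=1, W=2, X=1) weight 1/336
  (Y=1, Z=2, W=2, X=0) weight 1/336
  (Y=2, Z=0, W=2, X=2) weight 1/96
  (Y=2, Z=1, W=2, X=1) weight 1/48
  … 1 more
Group by Z:
  weight(Z=0) = 29/1008
  weight(Z=1) = 13/252
  weight(Z=2) = 19/896
Total weight = 29/1008 + 13/252 + 19/896 = 13/128
P(Z=0 | obs) = 29/1008 / 13/128 = 232/819
P(Z=1 | obs) = 13/252 / 13/128 = 32/63
P(Z=2 | obs) = 19/896 / 13/128 = 19/91

P(Z=0) = 232/819, P(Z=1) = 32/63, P(Z=2) = 19/91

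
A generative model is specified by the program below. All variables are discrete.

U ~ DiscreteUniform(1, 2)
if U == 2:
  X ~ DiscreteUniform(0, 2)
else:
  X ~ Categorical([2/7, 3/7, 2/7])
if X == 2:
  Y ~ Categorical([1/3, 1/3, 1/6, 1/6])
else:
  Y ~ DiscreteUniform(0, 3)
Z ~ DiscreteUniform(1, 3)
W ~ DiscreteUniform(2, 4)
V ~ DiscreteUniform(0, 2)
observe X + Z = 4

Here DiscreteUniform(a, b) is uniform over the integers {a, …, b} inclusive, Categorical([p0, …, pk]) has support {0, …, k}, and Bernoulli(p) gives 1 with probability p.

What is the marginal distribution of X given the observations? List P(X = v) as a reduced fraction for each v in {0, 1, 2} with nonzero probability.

Enumerate traces; 144 have nonzero weight after conditioning:
  (U=1, X=1, Y=0, Z=3, W=2, V=0) weight 1/504
  (U=1, X=1, Y=0, Z=3, W=2, V=1) weight 1/504
  (U=1, X=1, Y=0, Z=3, W=2, V=2) weight 1/504
  (U=1, X=1, Y=0, Z=3, W=3, V=0) weight 1/504
  (U=1, X=1, Y=0, Z=3, W=3, V=1) weight 1/504
  (U=1, X=1, Y=0, Z=3, W=3, V=2) weight 1/504
  (U=1, X=1, Y=0, Z=3, W=4, V=0) weight 1/504
  (U=1, X=1, Y=0, Z=3, W=4, V=1) weight 1/504
  (U=1, X=2, Y=0, Z=2, W=2, V=0) weight 1/567
  … 135 more
Group by X:
  weight(X=1) = 8/63
  weight(X=2) = 13/126
Total weight = 8/63 + 13/126 = 29/126
P(X=1 | obs) = 8/63 / 29/126 = 16/29
P(X=2 | obs) = 13/126 / 29/126 = 13/29

P(X=1) = 16/29, P(X=2) = 13/29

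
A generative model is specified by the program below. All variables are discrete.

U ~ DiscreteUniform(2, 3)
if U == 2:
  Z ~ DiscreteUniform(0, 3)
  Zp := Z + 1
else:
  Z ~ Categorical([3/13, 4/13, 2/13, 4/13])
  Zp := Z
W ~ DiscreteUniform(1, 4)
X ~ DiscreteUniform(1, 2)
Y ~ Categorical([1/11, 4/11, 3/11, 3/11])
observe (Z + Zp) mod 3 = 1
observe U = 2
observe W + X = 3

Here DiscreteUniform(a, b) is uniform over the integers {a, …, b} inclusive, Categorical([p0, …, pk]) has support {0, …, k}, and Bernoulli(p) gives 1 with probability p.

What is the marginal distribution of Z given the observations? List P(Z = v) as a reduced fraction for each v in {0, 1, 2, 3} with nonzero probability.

P(Z=0) = 1/2, P(Z=3) = 1/2

Enumerate traces; 16 have nonzero weight after conditioning:
  (U=2, Z=0, W=1, X=2, Y=0) weight 1/704
  (U=2, Z=0, W=1, X=2, Y=1) weight 1/176
  (U=2, Z=0, W=1, X=2, Y=2) weight 3/704
  (U=2, Z=0, W=1, X=2, Y=3) weight 3/704
  (U=2, Z=0, W=2, X=1, Y=0) weight 1/704
  (U=2, Z=0, W=2, X=1, Y=1) weight 1/176
  (U=2, Z=0, W=2, X=1, Y=2) weight 3/704
  (U=2, Z=0, W=2, X=1, Y=3) weight 3/704
  (U=2, Z=3, W=1, X=2, Y=0) weight 1/704
  … 7 more
Group by Z:
  weight(Z=0) = 1/32
  weight(Z=3) = 1/32
Total weight = 1/32 + 1/32 = 1/16
P(Z=0 | obs) = 1/32 / 1/16 = 1/2
P(Z=3 | obs) = 1/32 / 1/16 = 1/2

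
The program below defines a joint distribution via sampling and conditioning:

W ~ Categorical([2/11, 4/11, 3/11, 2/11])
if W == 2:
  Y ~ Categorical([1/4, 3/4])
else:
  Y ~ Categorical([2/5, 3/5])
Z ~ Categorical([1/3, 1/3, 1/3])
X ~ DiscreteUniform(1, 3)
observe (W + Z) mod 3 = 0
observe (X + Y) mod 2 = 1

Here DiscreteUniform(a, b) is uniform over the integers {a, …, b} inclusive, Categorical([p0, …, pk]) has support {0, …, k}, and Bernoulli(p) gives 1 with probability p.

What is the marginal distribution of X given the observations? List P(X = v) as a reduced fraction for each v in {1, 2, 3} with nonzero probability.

Enumerate traces; 12 have nonzero weight after conditioning:
  (W=0, Y=0, Z=0, X=1) weight 4/495
  (W=0, Y=0, Z=0, X=3) weight 4/495
  (W=0, Y=1, Z=0, X=2) weight 2/165
  (W=1, Y=0, Z=2, X=1) weight 8/495
  (W=1, Y=0, Z=2, X=3) weight 8/495
  (W=1, Y=1, Z=2, X=2) weight 4/165
  (W=2, Y=0, Z=1, X=1) weight 1/132
  (W=2, Y=0, Z=1, X=3) weight 1/132
  … 4 more
Group by X:
  weight(X=1) = 79/1980
  weight(X=2) = 47/660
  weight(X=3) = 79/1980
Total weight = 79/1980 + 47/660 + 79/1980 = 299/1980
P(X=1 | obs) = 79/1980 / 299/1980 = 79/299
P(X=2 | obs) = 47/660 / 299/1980 = 141/299
P(X=3 | obs) = 79/1980 / 299/1980 = 79/299

P(X=1) = 79/299, P(X=2) = 141/299, P(X=3) = 79/299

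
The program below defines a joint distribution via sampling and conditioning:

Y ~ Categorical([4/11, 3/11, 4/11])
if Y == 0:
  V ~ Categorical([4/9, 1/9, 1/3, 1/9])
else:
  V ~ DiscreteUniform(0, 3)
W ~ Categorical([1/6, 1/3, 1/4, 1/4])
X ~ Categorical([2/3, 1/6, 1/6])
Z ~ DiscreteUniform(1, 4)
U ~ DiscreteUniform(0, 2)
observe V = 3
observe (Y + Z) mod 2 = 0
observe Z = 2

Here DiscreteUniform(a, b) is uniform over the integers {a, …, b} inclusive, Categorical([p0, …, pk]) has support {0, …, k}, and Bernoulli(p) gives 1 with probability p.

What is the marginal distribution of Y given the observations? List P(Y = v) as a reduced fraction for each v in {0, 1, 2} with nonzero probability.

P(Y=0) = 4/13, P(Y=2) = 9/13

Enumerate traces; 72 have nonzero weight after conditioning:
  (Y=0, V=3, W=0, X=0, Z=2, U=0) weight 1/2673
  (Y=0, V=3, W=0, X=0, Z=2, U=1) weight 1/2673
  (Y=0, V=3, W=0, X=0, Z=2, U=2) weight 1/2673
  (Y=0, V=3, W=0, X=1, Z=2, U=0) weight 1/10692
  (Y=0, V=3, W=0, X=1, Z=2, U=1) weight 1/10692
  (Y=0, V=3, W=0, X=1, Z=2, U=2) weight 1/10692
  (Y=0, V=3, W=0, X=2, Z=2, U=0) weight 1/10692
  (Y=0, V=3, W=0, X=2, Z=2, U=1) weight 1/10692
  (Y=2, V=3, W=0, X=0, Z=2, U=0) weight 1/1188
  … 63 more
Group by Y:
  weight(Y=0) = 1/99
  weight(Y=2) = 1/44
Total weight = 1/99 + 1/44 = 13/396
P(Y=0 | obs) = 1/99 / 13/396 = 4/13
P(Y=2 | obs) = 1/44 / 13/396 = 9/13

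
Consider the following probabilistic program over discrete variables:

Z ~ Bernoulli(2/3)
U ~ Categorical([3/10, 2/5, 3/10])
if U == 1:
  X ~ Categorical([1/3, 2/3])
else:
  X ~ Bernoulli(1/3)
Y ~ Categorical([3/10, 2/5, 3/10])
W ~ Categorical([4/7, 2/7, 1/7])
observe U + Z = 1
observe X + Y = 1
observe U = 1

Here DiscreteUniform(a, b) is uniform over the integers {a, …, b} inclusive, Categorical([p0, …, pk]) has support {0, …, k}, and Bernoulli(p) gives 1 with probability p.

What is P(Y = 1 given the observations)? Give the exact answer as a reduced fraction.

P(Y = 1 | obs) = 2/5

Enumerate traces; 6 have nonzero weight after conditioning:
  (Z=0, U=1, X=0, Y=1, W=0) weight 16/1575
  (Z=0, U=1, X=0, Y=1, W=1) weight 8/1575
  (Z=0, U=1, X=0, Y=1, W=2) weight 4/1575
  (Z=0, U=1, X=1, Y=0, W=0) weight 8/525
  (Z=0, U=1, X=1, Y=0, W=1) weight 4/525
  (Z=0, U=1, X=1, Y=0, W=2) weight 2/525
Group by Y:
  weight(Y=0) = 2/75
  weight(Y=1) = 4/225
Total weight = 2/75 + 4/225 = 2/45
P(Y=0 | obs) = 2/75 / 2/45 = 3/5
P(Y=1 | obs) = 4/225 / 2/45 = 2/5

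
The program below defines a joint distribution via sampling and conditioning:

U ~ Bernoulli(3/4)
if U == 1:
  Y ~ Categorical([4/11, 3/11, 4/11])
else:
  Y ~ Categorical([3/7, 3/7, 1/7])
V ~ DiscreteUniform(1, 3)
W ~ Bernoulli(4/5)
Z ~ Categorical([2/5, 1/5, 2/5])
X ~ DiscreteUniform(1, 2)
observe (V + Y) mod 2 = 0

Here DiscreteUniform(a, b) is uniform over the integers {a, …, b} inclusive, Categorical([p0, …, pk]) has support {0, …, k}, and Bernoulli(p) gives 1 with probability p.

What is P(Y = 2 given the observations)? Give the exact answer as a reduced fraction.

Enumerate traces; 96 have nonzero weight after conditioning:
  (U=0, Y=0, V=2, W=0, Z=0, X=1) weight 1/700
  (U=0, Y=0, V=2, W=0, Z=0, X=2) weight 1/700
  (U=0, Y=0, V=2, W=0, Z=1, X=1) weight 1/1400
  (U=0, Y=0, V=2, W=0, Z=1, X=2) weight 1/1400
  (U=0, Y=0, V=2, W=0, Z=2, X=1) weight 1/700
  (U=0, Y=0, V=2, W=0, Z=2, X=2) weight 1/700
  (U=0, Y=0, V=2, W=1, Z=0, X=1) weight 1/175
  (U=0, Y=0, V=2, W=1, Z=0, X=2) weight 1/175
  (U=0, Y=1, V=1, W=0, Z=0, X=1) weight 1/700
  (U=0, Y=2, V=2, W=0, Z=0, X=1) weight 1/2100
  … 86 more
Group by Y:
  weight(Y=0) = 39/308
  weight(Y=1) = 16/77
  weight(Y=2) = 95/924
Total weight = 39/308 + 16/77 + 95/924 = 101/231
P(Y=0 | obs) = 39/308 / 101/231 = 117/404
P(Y=1 | obs) = 16/77 / 101/231 = 48/101
P(Y=2 | obs) = 95/924 / 101/231 = 95/404

P(Y = 2 | obs) = 95/404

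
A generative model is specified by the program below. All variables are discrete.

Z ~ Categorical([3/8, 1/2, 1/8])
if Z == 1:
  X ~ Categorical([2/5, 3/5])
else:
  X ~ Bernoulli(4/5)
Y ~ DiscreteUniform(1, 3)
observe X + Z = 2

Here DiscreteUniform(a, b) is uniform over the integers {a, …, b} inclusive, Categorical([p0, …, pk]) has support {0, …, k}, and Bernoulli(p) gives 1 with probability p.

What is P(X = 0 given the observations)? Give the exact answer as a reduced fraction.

P(X = 0 | obs) = 1/13

Enumerate traces; 6 have nonzero weight after conditioning:
  (Z=1, X=1, Y=1) weight 1/10
  (Z=1, X=1, Y=2) weight 1/10
  (Z=1, X=1, Y=3) weight 1/10
  (Z=2, X=0, Y=1) weight 1/120
  (Z=2, X=0, Y=2) weight 1/120
  (Z=2, X=0, Y=3) weight 1/120
Group by X:
  weight(X=0) = 1/40
  weight(X=1) = 3/10
Total weight = 1/40 + 3/10 = 13/40
P(X=0 | obs) = 1/40 / 13/40 = 1/13
P(X=1 | obs) = 3/10 / 13/40 = 12/13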